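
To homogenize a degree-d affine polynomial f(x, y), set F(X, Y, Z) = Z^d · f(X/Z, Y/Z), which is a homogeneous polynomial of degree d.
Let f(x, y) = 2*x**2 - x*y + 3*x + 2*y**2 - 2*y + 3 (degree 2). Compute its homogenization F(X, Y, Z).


F(X, Y, Z) = 2*X**2 - X*Y + 3*X*Z + 2*Y**2 - 2*Y*Z + 3*Z**2

deg(f) = 2.
Substitute x = X/Z, y = Y/Z into f, then multiply by Z^2.
  monomial 2·x^2·y^0 ↦ 2·X^2·Y^0·Z^0.
  monomial -1·x^1·y^1 ↦ -1·X^1·Y^1·Z^0.
  monomial 3·x^1·y^0 ↦ 3·X^1·Y^0·Z^1.
  monomial 2·x^0·y^2 ↦ 2·X^0·Y^2·Z^0.
  monomial -2·x^0·y^1 ↦ -2·X^0·Y^1·Z^1.
  monomial 3·x^0·y^0 ↦ 3·X^0·Y^0·Z^2.
Collecting: F(X, Y, Z) = 2*X**2 - X*Y + 3*X*Z + 2*Y**2 - 2*Y*Z + 3*Z**2.


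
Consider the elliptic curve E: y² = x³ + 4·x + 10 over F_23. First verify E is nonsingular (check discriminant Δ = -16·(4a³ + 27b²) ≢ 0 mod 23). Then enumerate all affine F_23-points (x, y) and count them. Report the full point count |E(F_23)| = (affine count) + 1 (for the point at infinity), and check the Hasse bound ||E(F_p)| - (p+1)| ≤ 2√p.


Affine points = {(2, 7), (2, 16), (3, 7), (3, 16), (7, 6), (7, 17), (8, 5), (8, 18), (9, 4), (9, 19), (14, 2), (14, 21), (15, 8), (15, 15), (17, 0), (18, 7), (18, 16)}; affine count = 17; |E(F_23)| = 18.

Discriminant check: Δ ∝ 4a³ + 27b² = 4·4³ + 27·10² = 4·64 + 27·100 ≡ 12 (mod 23). Nonzero ⇒ E is nonsingular.
For each x ∈ F_23, compute rhs = x³ + 4·x + 10 mod 23, then count y ∈ F_23 with y² ≡ rhs.
  x = 0: rhs = 10, matching y values: none (0 points).
  x = 1: rhs = 15, matching y values: none (0 points).
  x = 2: rhs = 3, matching y values: 7, 16 (2 points).
  x = 3: rhs = 3, matching y values: 7, 16 (2 points).
  x = 4: rhs = 21, matching y values: none (0 points).
  x = 5: rhs = 17, matching y values: none (0 points).
  x = 6: rhs = 20, matching y values: none (0 points).
  x = 7: rhs = 13, matching y values: 6, 17 (2 points).
  x = 8: rhs = 2, matching y values: 5, 18 (2 points).
  x = 9: rhs = 16, matching y values: 4, 19 (2 points).
  x = 10: rhs = 15, matching y values: none (0 points).
  x = 11: rhs = 5, matching y values: none (0 points).
  x = 12: rhs = 15, matching y values: none (0 points).
  x = 13: rhs = 5, matching y values: none (0 points).
  x = 14: rhs = 4, matching y values: 2, 21 (2 points).
  x = 15: rhs = 18, matching y values: 8, 15 (2 points).
  x = 16: rhs = 7, matching y values: none (0 points).
  x = 17: rhs = 0, matching y values: 0 (1 points).
  x = 18: rhs = 3, matching y values: 7, 16 (2 points).
  x = 19: rhs = 22, matching y values: none (0 points).
  x = 20: rhs = 17, matching y values: none (0 points).
  x = 21: rhs = 17, matching y values: none (0 points).
  x = 22: rhs = 5, matching y values: none (0 points).
Total affine count: 17.
Full point count |E(F_23)| = 17 + 1 = 18.
Hasse bound: |18 − (23+1)| = |-6| = 6 ≤ 2√23 ≈ 9.5917 ✓.


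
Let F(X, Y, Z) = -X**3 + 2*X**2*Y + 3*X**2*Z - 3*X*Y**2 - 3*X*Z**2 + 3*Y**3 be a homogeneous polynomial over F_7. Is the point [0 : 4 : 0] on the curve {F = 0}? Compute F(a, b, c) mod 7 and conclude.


F(0,4,0) ≡ 3 (mod 7); P is NOT on the curve.

Evaluate F(0, 4, 0) term-by-term (mod 7).
  -X**3 ↦ -1·0·1·1 = 0
  2*X**2*Y ↦ 2·0·4·1 = 0
  3*X**2*Z ↦ 3·0·1·0 = 0
  -3*X*Y**2 ↦ -3·0·16·1 = 0
  -3*X*Z**2 ↦ -3·0·1·0 = 0
  3*Y**3 ↦ 3·1·64·1 = 192
Sum: F(0, 4, 0) = (0) + (0) + (0) + (0) + (0) + (192) = 192.
Reducing mod 7: 192 ≡ 3 (mod 7).
Since F(a, b, c) ≡ 3 ≠ 0 (mod 7), P does NOT lie on the curve.


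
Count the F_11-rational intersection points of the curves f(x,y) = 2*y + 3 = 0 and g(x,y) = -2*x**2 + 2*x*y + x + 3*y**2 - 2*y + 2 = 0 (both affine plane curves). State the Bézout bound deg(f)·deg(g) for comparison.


Common zeros: ∅; count = 0; Bézout bound = 2.

deg(f) = 1, deg(g) = 2, so Bézout bound = 2.
Scan x ∈ F_11. For each x, list the y ∈ F_11 with f(x, y) ≡ 0 and those with g(x, y) ≡ 0 (mod 11); the common zeros in that column are the intersection.
  x = 0: f ≡ 0 at y ∈ {4}; g ≡ 0 at y ∈ ∅; common: ∅.
  x = 1: f ≡ 0 at y ∈ {4}; g ≡ 0 at y ∈ ∅; common: ∅.
  x = 2: f ≡ 0 at y ∈ {4}; g ≡ 0 at y ∈ ∅; common: ∅.
  x = 3: f ≡ 0 at y ∈ {4}; g ≡ 0 at y ∈ ∅; common: ∅.
  x = 4: f ≡ 0 at y ∈ {4}; g ≡ 0 at y ∈ ∅; common: ∅.
  x = 5: f ≡ 0 at y ∈ {4}; g ≡ 0 at y ∈ ∅; common: ∅.
  x = 6: f ≡ 0 at y ∈ {4}; g ≡ 0 at y ∈ ∅; common: ∅.
  x = 7: f ≡ 0 at y ∈ {4}; g ≡ 0 at y ∈ ∅; common: ∅.
  x = 8: f ≡ 0 at y ∈ {4}; g ≡ 0 at y ∈ ∅; common: ∅.
  x = 9: f ≡ 0 at y ∈ {4}; g ≡ 0 at y ∈ {1}; common: ∅.
  x = 10: f ≡ 0 at y ∈ {4}; g ≡ 0 at y ∈ ∅; common: ∅.
Collecting: common zeros = ∅, so the count is 0.
Comparison with the Bézout bound: 0 ≤ 2 = deg(f)·deg(g), as expected for curves with no common component (the affine F_11-count falls short of the bound because intersections may lie at infinity, over extension fields, or carry multiplicity).


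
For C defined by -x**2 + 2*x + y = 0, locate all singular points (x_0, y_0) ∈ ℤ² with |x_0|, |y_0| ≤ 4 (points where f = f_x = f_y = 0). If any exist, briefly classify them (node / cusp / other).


No singular points in the scanned grid; C is smooth there.

Compute partial derivatives:
  f_x = 2 - 2*x.
  f_y = 1.
f_y = 1 is a nonzero constant, so f_y never vanishes: no point (x, y) can satisfy f = f_x = f_y = 0. In particular no (x, y) ∈ {−4, ..., 4}² is singular; the curve is smooth.


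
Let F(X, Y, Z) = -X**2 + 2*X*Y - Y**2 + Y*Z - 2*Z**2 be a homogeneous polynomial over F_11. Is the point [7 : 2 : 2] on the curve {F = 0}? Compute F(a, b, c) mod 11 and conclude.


F(7,2,2) ≡ 4 (mod 11); P is NOT on the curve.

Evaluate F(7, 2, 2) term-by-term (mod 11).
  -X**2 ↦ -1·49·1·1 = -49
  2*X*Y ↦ 2·7·2·1 = 28
  -Y**2 ↦ -1·1·4·1 = -4
  Y*Z ↦ 1·1·2·2 = 4
  -2*Z**2 ↦ -2·1·1·4 = -8
Sum: F(7, 2, 2) = (-49) + (28) + (-4) + (4) + (-8) = -29.
Reducing mod 11: -29 ≡ 4 (mod 11).
Since F(a, b, c) ≡ 4 ≠ 0 (mod 11), P does NOT lie on the curve.


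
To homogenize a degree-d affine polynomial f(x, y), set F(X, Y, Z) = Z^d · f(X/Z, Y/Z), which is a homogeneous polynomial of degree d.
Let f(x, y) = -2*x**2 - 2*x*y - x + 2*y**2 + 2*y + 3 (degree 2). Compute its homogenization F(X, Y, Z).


F(X, Y, Z) = -2*X**2 - 2*X*Y - X*Z + 2*Y**2 + 2*Y*Z + 3*Z**2

deg(f) = 2.
Substitute x = X/Z, y = Y/Z into f, then multiply by Z^2.
  monomial -2·x^2·y^0 ↦ -2·X^2·Y^0·Z^0.
  monomial -2·x^1·y^1 ↦ -2·X^1·Y^1·Z^0.
  monomial -1·x^1·y^0 ↦ -1·X^1·Y^0·Z^1.
  monomial 2·x^0·y^2 ↦ 2·X^0·Y^2·Z^0.
  monomial 2·x^0·y^1 ↦ 2·X^0·Y^1·Z^1.
  monomial 3·x^0·y^0 ↦ 3·X^0·Y^0·Z^2.
Collecting: F(X, Y, Z) = -2*X**2 - 2*X*Y - X*Z + 2*Y**2 + 2*Y*Z + 3*Z**2.


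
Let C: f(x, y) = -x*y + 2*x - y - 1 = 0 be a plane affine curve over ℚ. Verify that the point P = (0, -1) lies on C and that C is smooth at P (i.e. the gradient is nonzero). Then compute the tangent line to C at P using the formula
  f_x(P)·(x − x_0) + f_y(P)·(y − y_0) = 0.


Tangent line at P: 3*x - y - 1 = 0.

Step 1: f(0, -1) = 0, so P lies on C.
Step 2: partial derivatives
  f_x(x, y) = 2 - y, f_y(x, y) = -x - 1.
  f_x(P) = 3, f_y(P) = -1 (gradient nonzero, so P is smooth).
Step 3: tangent line at P: 3·(x − 0) + -1·(y − -1) = 0.
Expanding: 3*x - y - 1 = 0.


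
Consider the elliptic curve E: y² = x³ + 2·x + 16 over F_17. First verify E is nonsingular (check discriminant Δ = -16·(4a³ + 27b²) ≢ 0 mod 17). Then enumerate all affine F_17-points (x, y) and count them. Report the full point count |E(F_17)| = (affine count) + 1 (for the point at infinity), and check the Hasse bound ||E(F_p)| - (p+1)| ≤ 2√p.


Affine points = {(0, 4), (0, 13), (1, 6), (1, 11), (3, 7), (3, 10), (5, 7), (5, 10), (7, 4), (7, 13), (8, 0), (9, 7), (9, 10), (10, 4), (10, 13), (11, 3), (11, 14), (12, 0), (14, 0), (15, 2), (15, 15), (16, 8), (16, 9)}; affine count = 23; |E(F_17)| = 24.

Discriminant check: Δ ∝ 4a³ + 27b² = 4·2³ + 27·16² = 4·8 + 27·256 ≡ 8 (mod 17). Nonzero ⇒ E is nonsingular.
For each x ∈ F_17, compute rhs = x³ + 2·x + 16 mod 17, then count y ∈ F_17 with y² ≡ rhs.
  x = 0: rhs = 16, matching y values: 4, 13 (2 points).
  x = 1: rhs = 2, matching y values: 6, 11 (2 points).
  x = 2: rhs = 11, matching y values: none (0 points).
  x = 3: rhs = 15, matching y values: 7, 10 (2 points).
  x = 4: rhs = 3, matching y values: none (0 points).
  x = 5: rhs = 15, matching y values: 7, 10 (2 points).
  x = 6: rhs = 6, matching y values: none (0 points).
  x = 7: rhs = 16, matching y values: 4, 13 (2 points).
  x = 8: rhs = 0, matching y values: 0 (1 points).
  x = 9: rhs = 15, matching y values: 7, 10 (2 points).
  x = 10: rhs = 16, matching y values: 4, 13 (2 points).
  x = 11: rhs = 9, matching y values: 3, 14 (2 points).
  x = 12: rhs = 0, matching y values: 0 (1 points).
  x = 13: rhs = 12, matching y values: none (0 points).
  x = 14: rhs = 0, matching y values: 0 (1 points).
  x = 15: rhs = 4, matching y values: 2, 15 (2 points).
  x = 16: rhs = 13, matching y values: 8, 9 (2 points).
Total affine count: 23.
Full point count |E(F_17)| = 23 + 1 = 24.
Hasse bound: |24 − (17+1)| = |6| = 6 ≤ 2√17 ≈ 8.2462 ✓.


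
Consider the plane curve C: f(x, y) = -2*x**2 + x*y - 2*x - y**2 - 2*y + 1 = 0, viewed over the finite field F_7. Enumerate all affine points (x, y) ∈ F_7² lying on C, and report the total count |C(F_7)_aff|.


Affine F_7-points: {(0, 2), (0, 3), (3, 4), (4, 3), (4, 6), (5, 4), (5, 6)}; count = 7.

For each of the 49 pairs (x, y) ∈ F_7², evaluate f(x, y) mod 7. Record the zeros.
  x = 0: [0↦1, 1↦5, 2↦0, 3↦0, 4↦5, 5↦1, 6↦2]  zeros at y ∈ {2, 3}
  x = 1: [0↦4, 1↦2, 2↦5, 3↦6, 4↦5, 5↦2, 6↦4]  zeros at y ∈ ∅
  x = 2: [0↦3, 1↦2, 2↦6, 3↦1, 4↦1, 5↦6, 6↦2]  zeros at y ∈ ∅
  x = 3: [0↦5, 1↦5, 2↦3, 3↦6, 4↦0, 5↦6, 6↦3]  zeros at y ∈ {4}
  x = 4: [0↦3, 1↦4, 2↦3, 3↦0, 4↦2, 5↦2, 6↦0]  zeros at y ∈ {3, 6}
  x = 5: [0↦4, 1↦6, 2↦6, 3↦4, 4↦0, 5↦1, 6↦0]  zeros at y ∈ {4, 6}
  x = 6: [0↦1, 1↦4, 2↦5, 3↦4, 4↦1, 5↦3, 6↦3]  zeros at y ∈ ∅
Collecting zeros: affine points = {(0, 2), (0, 3), (3, 4), (4, 3), (4, 6), (5, 4), (5, 6)}.
Total count |C(F_7)_aff| = 7.


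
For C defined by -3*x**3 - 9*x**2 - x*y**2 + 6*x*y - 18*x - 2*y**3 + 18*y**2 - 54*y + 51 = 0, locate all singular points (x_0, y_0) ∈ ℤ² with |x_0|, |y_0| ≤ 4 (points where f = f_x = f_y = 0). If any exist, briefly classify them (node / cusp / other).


Singular points: {(-1, 3)}; classification: cusp.

Compute partial derivatives:
  f_x = -9*x**2 - 18*x - y**2 + 6*y - 18.
  f_y = -2*x*y + 6*x - 6*y**2 + 36*y - 54.
Scan x_0 ∈ {−4, ..., 4}. For each x_0, f_y(x_0, y) is a polynomial in y; find its integer roots y ∈ {−4, ..., 4}, then test f_x and f at those candidates.
  x = -4: f_y(-4, y) = -6*y**2 + 44*y - 78; vanishes at y ∈ {3}. (-4, 3): f_x = -81 ≠ 0.
  x = -3: f_y(-3, y) = -6*y**2 + 42*y - 72; vanishes at y ∈ {3, 4}. (-3, 3): f_x = -36 ≠ 0; (-3, 4): f_x = -37 ≠ 0.
  x = -2: f_y(-2, y) = -6*y**2 + 40*y - 66; vanishes at y ∈ {3}. (-2, 3): f_x = -9 ≠ 0.
  x = -1: f_y(-1, y) = -6*y**2 + 38*y - 60; vanishes at y ∈ {3}. (-1, 3): f_x = 0, f = 0 — SINGULAR.
  x = 0: f_y(0, y) = -6*y**2 + 36*y - 54; vanishes at y ∈ {3}. (0, 3): f_x = -9 ≠ 0.
  x = 1: f_y(1, y) = -6*y**2 + 34*y - 48; vanishes at y ∈ {3}. (1, 3): f_x = -36 ≠ 0.
  x = 2: f_y(2, y) = -6*y**2 + 32*y - 42; vanishes at y ∈ {3}. (2, 3): f_x = -81 ≠ 0.
  x = 3: f_y(3, y) = -6*y**2 + 30*y - 36; vanishes at y ∈ {2, 3}. (3, 2): f_x = -145 ≠ 0; (3, 3): f_x = -144 ≠ 0.
  x = 4: f_y(4, y) = -6*y**2 + 28*y - 30; vanishes at y ∈ {3}. (4, 3): f_x = -225 ≠ 0.
Only singular point on the grid: (-1, 3).
Classify: substitute x = -1 + u, y = 3 + v and expand: f = -3*u**3 - u*v**2 - 2*v**3 + v**2.
No constant or linear terms (consistent with a singular point). Quadratic part: v**2. Cubic part: -3*u**3 - u*v**2 - 2*v**3.
The quadratic part v**2 is a perfect square, so there is a single (double) tangent line v = 0, i.e. y = 3. Restricting the cubic part to that line (v = 0) leaves -3*u**3 ≠ 0, so f is not divisible by v and the branch is v² ≈ 3*u**3 to lowest order — this is a cusp.
Classification: cusp.


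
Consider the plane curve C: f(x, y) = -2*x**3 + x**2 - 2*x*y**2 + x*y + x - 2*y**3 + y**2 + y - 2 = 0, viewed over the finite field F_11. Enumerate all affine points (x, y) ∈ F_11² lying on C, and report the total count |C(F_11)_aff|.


Affine F_11-points: {(0, 3), (0, 4), (0, 10), (2, 4), (3, 0), (4, 0), (4, 4), (4, 9), (8, 2), (9, 6), (10, 0), (10, 7)}; count = 12.

For each of the 121 pairs (x, y) ∈ F_11², evaluate f(x, y) mod 11. Record the zeros.
  x = 0: [0↦9, 1↦9, 2↦10, 3↦0, 4↦0, 5↦9, 6↦4, 7↦6, 8↦3, 9↦5, 10↦0]  zeros at y ∈ {3, 4, 10}
  x = 1: [0↦9, 1↦8, 2↦4, 3↦7, 4↦5, 5↦8, 6↦4, 7↦3, 8↦4, 9↦6, 10↦8]  zeros at y ∈ ∅
  x = 2: [0↦10, 1↦8, 2↦10, 3↦4, 4↦0, 5↦8, 6↦5, 7↦1, 8↦6, 9↦8, 10↦6]  zeros at y ∈ {4}
  x = 3: [0↦0, 1↦8, 2↦5, 3↦1, 4↦6, 5↦8, 6↦6, 7↦10, 8↦8, 9↦10, 10↦4]  zeros at y ∈ {0}
  x = 4: [0↦0, 1↦7, 2↦10, 3↦8, 4↦0, 5↦7, 6↦6, 7↦7, 8↦9, 9↦0, 10↦1]  zeros at y ∈ {0, 4, 9}
  x = 5: [0↦9, 1↦4, 2↦2, 3↦2, 4↦3, 5↦4, 6↦4, 7↦2, 8↦8, 9↦10, 10↦7]  zeros at y ∈ ∅
  x = 6: [0↦4, 1↦9, 2↦2, 3↦4, 4↦3, 5↦9, 6↦10, 7↦5, 8↦4, 9↦6, 10↦10]  zeros at y ∈ ∅
  x = 7: [0↦6, 1↦10, 2↦9, 3↦2, 4↦10, 5↦10, 6↦1, 7↦4, 8↦7, 9↦9, 10↦9]  zeros at y ∈ ∅
  x = 8: [0↦3, 1↦6, 2↦0, 3↦6, 4↦1, 5↦6, 6↦9, 7↦9, 8↦5, 9↦7, 10↦3]  zeros at y ∈ {2}
  x = 9: [0↦5, 1↦7, 2↦7, 3↦4, 4↦8, 5↦7, 6↦0, 7↦8, 8↦8, 9↦10, 10↦2]  zeros at y ∈ {6}
  x = 10: [0↦0, 1↦1, 2↦7, 3↦6, 4↦8, 5↦1, 6↦6, 7↦0, 8↦4, 9↦6, 10↦5]  zeros at y ∈ {0, 7}
Collecting zeros: affine points = {(0, 3), (0, 4), (0, 10), (2, 4), (3, 0), (4, 0), (4, 4), (4, 9), (8, 2), (9, 6), (10, 0), (10, 7)}.
Total count |C(F_11)_aff| = 12.


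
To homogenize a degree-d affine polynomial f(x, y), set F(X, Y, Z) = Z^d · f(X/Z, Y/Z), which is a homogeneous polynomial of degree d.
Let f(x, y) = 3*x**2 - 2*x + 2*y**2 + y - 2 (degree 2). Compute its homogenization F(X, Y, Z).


F(X, Y, Z) = 3*X**2 - 2*X*Z + 2*Y**2 + Y*Z - 2*Z**2

deg(f) = 2.
Substitute x = X/Z, y = Y/Z into f, then multiply by Z^2.
  monomial 3·x^2·y^0 ↦ 3·X^2·Y^0·Z^0.
  monomial -2·x^1·y^0 ↦ -2·X^1·Y^0·Z^1.
  monomial 2·x^0·y^2 ↦ 2·X^0·Y^2·Z^0.
  monomial 1·x^0·y^1 ↦ 1·X^0·Y^1·Z^1.
  monomial -2·x^0·y^0 ↦ -2·X^0·Y^0·Z^2.
Collecting: F(X, Y, Z) = 3*X**2 - 2*X*Z + 2*Y**2 + Y*Z - 2*Z**2.


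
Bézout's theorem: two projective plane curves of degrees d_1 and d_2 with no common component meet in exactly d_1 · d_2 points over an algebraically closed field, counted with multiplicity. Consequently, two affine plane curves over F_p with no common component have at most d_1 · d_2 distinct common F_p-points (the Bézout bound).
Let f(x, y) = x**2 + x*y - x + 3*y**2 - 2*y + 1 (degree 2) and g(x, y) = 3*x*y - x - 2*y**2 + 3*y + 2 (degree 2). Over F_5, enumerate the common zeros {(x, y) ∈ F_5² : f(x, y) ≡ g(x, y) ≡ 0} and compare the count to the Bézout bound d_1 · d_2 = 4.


Common zeros: {(2, 2)}; count = 1; Bézout bound = 4.

deg(f) = 2, deg(g) = 2, so Bézout bound = 4.
Scan x ∈ F_5. For each x, list the y ∈ F_5 with f(x, y) ≡ 0 and those with g(x, y) ≡ 0 (mod 5); the common zeros in that column are the intersection.
  x = 0: f ≡ 0 at y ∈ ∅; g ≡ 0 at y ∈ {2}; common: ∅.
  x = 1: f ≡ 0 at y ∈ {3, 4}; g ≡ 0 at y ∈ {1, 2}; common: ∅.
  x = 2: f ≡ 0 at y ∈ {2, 3}; g ≡ 0 at y ∈ {0, 2}; common: {2}.
  x = 3: f ≡ 0 at y ∈ ∅; g ≡ 0 at y ∈ {2, 4}; common: ∅.
  x = 4: f ≡ 0 at y ∈ ∅; g ≡ 0 at y ∈ {2, 3}; common: ∅.
Collecting: common zeros = {(2, 2)}, so the count is 1.
Comparison with the Bézout bound: 1 ≤ 4 = deg(f)·deg(g), as expected for curves with no common component (the affine F_5-count falls short of the bound because intersections may lie at infinity, over extension fields, or carry multiplicity).


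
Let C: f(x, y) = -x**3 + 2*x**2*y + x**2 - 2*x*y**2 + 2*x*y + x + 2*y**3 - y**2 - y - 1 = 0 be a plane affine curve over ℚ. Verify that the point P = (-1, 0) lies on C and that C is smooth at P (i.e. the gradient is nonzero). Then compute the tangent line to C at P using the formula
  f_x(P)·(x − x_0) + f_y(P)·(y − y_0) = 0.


Tangent line at P: -4*x - y - 4 = 0.

Step 1: f(-1, 0) = 0, so P lies on C.
Step 2: partial derivatives
  f_x(x, y) = -3*x**2 + 4*x*y + 2*x - 2*y**2 + 2*y + 1, f_y(x, y) = 2*x**2 - 4*x*y + 2*x + 6*y**2 - 2*y - 1.
  f_x(P) = -4, f_y(P) = -1 (gradient nonzero, so P is smooth).
Step 3: tangent line at P: -4·(x − -1) + -1·(y − 0) = 0.
Expanding: -4*x - y - 4 = 0.


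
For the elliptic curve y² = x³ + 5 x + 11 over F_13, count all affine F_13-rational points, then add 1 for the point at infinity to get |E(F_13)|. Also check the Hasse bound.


Affine points = {(1, 2), (1, 11), (2, 4), (2, 9), (3, 1), (3, 12), (4, 2), (4, 11), (6, 6), (6, 7), (7, 5), (7, 8), (8, 2), (8, 11)}; affine count = 14; |E(F_13)| = 15.

Discriminant check: Δ ∝ 4a³ + 27b² = 4·5³ + 27·11² = 4·125 + 27·121 ≡ 10 (mod 13). Nonzero ⇒ E is nonsingular.
For each x ∈ F_13, compute rhs = x³ + 5·x + 11 mod 13, then count y ∈ F_13 with y² ≡ rhs.
  x = 0: rhs = 11, matching y values: none (0 points).
  x = 1: rhs = 4, matching y values: 2, 11 (2 points).
  x = 2: rhs = 3, matching y values: 4, 9 (2 points).
  x = 3: rhs = 1, matching y values: 1, 12 (2 points).
  x = 4: rhs = 4, matching y values: 2, 11 (2 points).
  x = 5: rhs = 5, matching y values: none (0 points).
  x = 6: rhs = 10, matching y values: 6, 7 (2 points).
  x = 7: rhs = 12, matching y values: 5, 8 (2 points).
  x = 8: rhs = 4, matching y values: 2, 11 (2 points).
  x = 9: rhs = 5, matching y values: none (0 points).
  x = 10: rhs = 8, matching y values: none (0 points).
  x = 11: rhs = 6, matching y values: none (0 points).
  x = 12: rhs = 5, matching y values: none (0 points).
Total affine count: 14.
Full point count |E(F_13)| = 14 + 1 = 15.
Hasse bound: |15 − (13+1)| = |1| = 1 ≤ 2√13 ≈ 7.2111 ✓.


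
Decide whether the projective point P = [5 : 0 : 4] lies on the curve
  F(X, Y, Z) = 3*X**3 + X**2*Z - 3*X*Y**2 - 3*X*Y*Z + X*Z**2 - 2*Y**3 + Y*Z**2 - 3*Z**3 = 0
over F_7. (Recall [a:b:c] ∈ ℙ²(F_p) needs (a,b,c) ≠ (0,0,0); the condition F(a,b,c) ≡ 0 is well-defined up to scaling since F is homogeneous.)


F(5,0,4) ≡ 6 (mod 7); P is NOT on the curve.

Evaluate F(5, 0, 4) term-by-term (mod 7).
  3*X**3 ↦ 3·125·1·1 = 375
  X**2*Z ↦ 1·25·1·4 = 100
  -3*X*Y**2 ↦ -3·5·0·1 = 0
  -3*X*Y*Z ↦ -3·5·0·4 = 0
  X*Z**2 ↦ 1·5·1·16 = 80
  -2*Y**3 ↦ -2·1·0·1 = 0
  Y*Z**2 ↦ 1·1·0·16 = 0
  -3*Z**3 ↦ -3·1·1·64 = -192
Sum: F(5, 0, 4) = (375) + (100) + (0) + (0) + (80) + (0) + (0) + (-192) = 363.
Reducing mod 7: 363 ≡ 6 (mod 7).
Since F(a, b, c) ≡ 6 ≠ 0 (mod 7), P does NOT lie on the curve.


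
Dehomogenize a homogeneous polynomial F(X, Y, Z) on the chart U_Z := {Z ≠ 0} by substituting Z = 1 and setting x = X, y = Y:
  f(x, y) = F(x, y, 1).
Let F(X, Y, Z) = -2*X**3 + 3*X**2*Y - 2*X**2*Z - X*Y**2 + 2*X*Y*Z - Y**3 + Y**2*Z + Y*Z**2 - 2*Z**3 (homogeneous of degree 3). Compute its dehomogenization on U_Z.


f(x, y) = -2*x**3 + 3*x**2*y - 2*x**2 - x*y**2 + 2*x*y - y**3 + y**2 + y - 2

On U_Z we set Z = 1. Each monomial c·X^i·Y^j·Z^k in F becomes c·x^i·y^j·1^k = c·x^i·y^j.
Substituting Z = 1: F(X, Y, 1) = -2*x**3 + 3*x**2*y - 2*x**2 - x*y**2 + 2*x*y - y**3 + y**2 + y - 2.
Note: deg(f) ≤ deg(F) = 3; strict inequality happens when F is divisible by Z (lost terms).


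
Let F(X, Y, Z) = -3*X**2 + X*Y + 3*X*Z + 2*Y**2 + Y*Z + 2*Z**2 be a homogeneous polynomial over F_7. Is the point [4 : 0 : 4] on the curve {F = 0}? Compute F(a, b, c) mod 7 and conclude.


F(4,0,4) ≡ 4 (mod 7); P is NOT on the curve.

Evaluate F(4, 0, 4) term-by-term (mod 7).
  -3*X**2 ↦ -3·16·1·1 = -48
  X*Y ↦ 1·4·0·1 = 0
  3*X*Z ↦ 3·4·1·4 = 48
  2*Y**2 ↦ 2·1·0·1 = 0
  Y*Z ↦ 1·1·0·4 = 0
  2*Z**2 ↦ 2·1·1·16 = 32
Sum: F(4, 0, 4) = (-48) + (0) + (48) + (0) + (0) + (32) = 32.
Reducing mod 7: 32 ≡ 4 (mod 7).
Since F(a, b, c) ≡ 4 ≠ 0 (mod 7), P does NOT lie on the curve.


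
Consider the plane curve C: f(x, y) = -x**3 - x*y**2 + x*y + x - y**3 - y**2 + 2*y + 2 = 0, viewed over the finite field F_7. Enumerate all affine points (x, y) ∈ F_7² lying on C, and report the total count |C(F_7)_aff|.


Affine F_7-points: {(0, 3), (0, 4), (0, 6), (3, 3), (4, 3)}; count = 5.

For each of the 49 pairs (x, y) ∈ F_7², evaluate f(x, y) mod 7. Record the zeros.
  x = 0: [0↦2, 1↦2, 2↦1, 3↦0, 4↦0, 5↦2, 6↦0]  zeros at y ∈ {3, 4, 6}
  x = 1: [0↦2, 1↦2, 2↦6, 3↦1, 4↦2, 5↦3, 6↦5]  zeros at y ∈ ∅
  x = 2: [0↦3, 1↦3, 2↦5, 3↦3, 4↦5, 5↦5, 6↦4]  zeros at y ∈ ∅
  x = 3: [0↦6, 1↦6, 2↦6, 3↦0, 4↦3, 5↦2, 6↦5]  zeros at y ∈ {3}
  x = 4: [0↦5, 1↦5, 2↦3, 3↦0, 4↦4, 5↦2, 6↦2]  zeros at y ∈ {3}
  x = 5: [0↦1, 1↦1, 2↦4, 3↦4, 4↦2, 5↦6, 6↦3]  zeros at y ∈ ∅
  x = 6: [0↦2, 1↦2, 2↦3, 3↦6, 4↦5, 5↦1, 6↦2]  zeros at y ∈ ∅
Collecting zeros: affine points = {(0, 3), (0, 4), (0, 6), (3, 3), (4, 3)}.
Total count |C(F_7)_aff| = 5.


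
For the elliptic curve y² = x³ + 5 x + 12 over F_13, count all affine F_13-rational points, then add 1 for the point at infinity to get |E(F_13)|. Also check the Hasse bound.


Affine points = {(0, 5), (0, 8), (2, 2), (2, 11), (7, 0), (10, 3), (10, 10)}; affine count = 7; |E(F_13)| = 8.

Discriminant check: Δ ∝ 4a³ + 27b² = 4·5³ + 27·12² = 4·125 + 27·144 ≡ 7 (mod 13). Nonzero ⇒ E is nonsingular.
For each x ∈ F_13, compute rhs = x³ + 5·x + 12 mod 13, then count y ∈ F_13 with y² ≡ rhs.
  x = 0: rhs = 12, matching y values: 5, 8 (2 points).
  x = 1: rhs = 5, matching y values: none (0 points).
  x = 2: rhs = 4, matching y values: 2, 11 (2 points).
  x = 3: rhs = 2, matching y values: none (0 points).
  x = 4: rhs = 5, matching y values: none (0 points).
  x = 5: rhs = 6, matching y values: none (0 points).
  x = 6: rhs = 11, matching y values: none (0 points).
  x = 7: rhs = 0, matching y values: 0 (1 points).
  x = 8: rhs = 5, matching y values: none (0 points).
  x = 9: rhs = 6, matching y values: none (0 points).
  x = 10: rhs = 9, matching y values: 3, 10 (2 points).
  x = 11: rhs = 7, matching y values: none (0 points).
  x = 12: rhs = 6, matching y values: none (0 points).
Total affine count: 7.
Full point count |E(F_13)| = 7 + 1 = 8.
Hasse bound: |8 − (13+1)| = |-6| = 6 ≤ 2√13 ≈ 7.2111 ✓.


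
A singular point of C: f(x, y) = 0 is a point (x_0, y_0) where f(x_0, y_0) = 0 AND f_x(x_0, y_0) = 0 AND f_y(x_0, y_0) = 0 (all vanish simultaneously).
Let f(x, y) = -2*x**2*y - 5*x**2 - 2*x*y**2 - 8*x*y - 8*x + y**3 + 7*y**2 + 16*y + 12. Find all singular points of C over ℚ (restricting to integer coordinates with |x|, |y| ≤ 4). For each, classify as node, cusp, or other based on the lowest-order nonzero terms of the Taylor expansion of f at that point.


Singular points: {(0, -2)}; classification: node.

Compute partial derivatives:
  f_x = -4*x*y - 10*x - 2*y**2 - 8*y - 8.
  f_y = -2*x**2 - 4*x*y - 8*x + 3*y**2 + 14*y + 16.
Scan x_0 ∈ {−4, ..., 4}. For each x_0, f_y(x_0, y) is a polynomial in y; find its integer roots y ∈ {−4, ..., 4}, then test f_x and f at those candidates.
  x = -4: f_y(-4, y) = 3*y**2 + 30*y + 16; no integer root y with |y| ≤ 4.
  x = -3: f_y(-3, y) = 3*y**2 + 26*y + 22; no integer root y with |y| ≤ 4.
  x = -2: f_y(-2, y) = 3*y**2 + 22*y + 24; no integer root y with |y| ≤ 4.
  x = -1: f_y(-1, y) = 3*y**2 + 18*y + 22; no integer root y with |y| ≤ 4.
  x = 0: f_y(0, y) = 3*y**2 + 14*y + 16; vanishes at y ∈ {-2}. (0, -2): f_x = 0, f = 0 — SINGULAR.
  x = 1: f_y(1, y) = 3*y**2 + 10*y + 6; no integer root y with |y| ≤ 4.
  x = 2: f_y(2, y) = 3*y**2 + 6*y - 8; no integer root y with |y| ≤ 4.
  x = 3: f_y(3, y) = 3*y**2 + 2*y - 26; no integer root y with |y| ≤ 4.
  x = 4: f_y(4, y) = 3*y**2 - 2*y - 48; no integer root y with |y| ≤ 4.
Only singular point on the grid: (0, -2).
Classify: substitute x = 0 + u, y = -2 + v and expand: f = -2*u**2*v - u**2 - 2*u*v**2 + v**3 + v**2.
No constant or linear terms (consistent with a singular point). Quadratic part: -u**2 + v**2. Cubic part: -2*u**2*v - 2*u*v**2 + v**3.
The quadratic part v**2 - u**2 = (v − u)(v + u) splits into two distinct linear factors, so there are two distinct tangent lines y − -2 = ±(x − 0) — this is a node (ordinary double point).
Classification: node.


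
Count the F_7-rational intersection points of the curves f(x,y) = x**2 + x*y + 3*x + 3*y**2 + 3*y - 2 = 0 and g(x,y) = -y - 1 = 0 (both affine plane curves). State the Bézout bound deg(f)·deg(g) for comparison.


Common zeros: ∅; count = 0; Bézout bound = 2.

deg(f) = 2, deg(g) = 1, so Bézout bound = 2.
Scan x ∈ F_7. For each x, list the y ∈ F_7 with f(x, y) ≡ 0 and those with g(x, y) ≡ 0 (mod 7); the common zeros in that column are the intersection.
  x = 0: f ≡ 0 at y ∈ ∅; g ≡ 0 at y ∈ {6}; common: ∅.
  x = 1: f ≡ 0 at y ∈ ∅; g ≡ 0 at y ∈ {6}; common: ∅.
  x = 2: f ≡ 0 at y ∈ ∅; g ≡ 0 at y ∈ {6}; common: ∅.
  x = 3: f ≡ 0 at y ∈ ∅; g ≡ 0 at y ∈ {6}; common: ∅.
  x = 4: f ≡ 0 at y ∈ ∅; g ≡ 0 at y ∈ {6}; common: ∅.
  x = 5: f ≡ 0 at y ∈ {1}; g ≡ 0 at y ∈ {6}; common: ∅.
  x = 6: f ≡ 0 at y ∈ ∅; g ≡ 0 at y ∈ {6}; common: ∅.
Collecting: common zeros = ∅, so the count is 0.
Comparison with the Bézout bound: 0 ≤ 2 = deg(f)·deg(g), as expected for curves with no common component (the affine F_7-count falls short of the bound because intersections may lie at infinity, over extension fields, or carry multiplicity).


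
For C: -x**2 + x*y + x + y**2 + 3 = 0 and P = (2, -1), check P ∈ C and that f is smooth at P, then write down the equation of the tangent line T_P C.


Tangent line at P: 8 - 4*x = 0.

Step 1: f(2, -1) = 0, so P lies on C.
Step 2: partial derivatives
  f_x(x, y) = -2*x + y + 1, f_y(x, y) = x + 2*y.
  f_x(P) = -4, f_y(P) = 0 (gradient nonzero, so P is smooth).
Step 3: tangent line at P: -4·(x − 2) + 0·(y − -1) = 0.
Expanding: 8 - 4*x = 0.


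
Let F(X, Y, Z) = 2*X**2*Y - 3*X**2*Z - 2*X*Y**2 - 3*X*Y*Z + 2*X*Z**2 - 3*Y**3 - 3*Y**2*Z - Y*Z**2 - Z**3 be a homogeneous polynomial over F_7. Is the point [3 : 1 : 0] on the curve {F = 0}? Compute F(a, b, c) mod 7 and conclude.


F(3,1,0) ≡ 2 (mod 7); P is NOT on the curve.

Evaluate F(3, 1, 0) term-by-term (mod 7).
  2*X**2*Y ↦ 2·9·1·1 = 18
  -3*X**2*Z ↦ -3·9·1·0 = 0
  -2*X*Y**2 ↦ -2·3·1·1 = -6
  -3*X*Y*Z ↦ -3·3·1·0 = 0
  2*X*Z**2 ↦ 2·3·1·0 = 0
  -3*Y**3 ↦ -3·1·1·1 = -3
  -3*Y**2*Z ↦ -3·1·1·0 = 0
  -Y*Z**2 ↦ -1·1·1·0 = 0
  -Z**3 ↦ -1·1·1·0 = 0
Sum: F(3, 1, 0) = (18) + (0) + (-6) + (0) + (0) + (-3) + (0) + (0) + (0) = 9.
Reducing mod 7: 9 ≡ 2 (mod 7).
Since F(a, b, c) ≡ 2 ≠ 0 (mod 7), P does NOT lie on the curve.


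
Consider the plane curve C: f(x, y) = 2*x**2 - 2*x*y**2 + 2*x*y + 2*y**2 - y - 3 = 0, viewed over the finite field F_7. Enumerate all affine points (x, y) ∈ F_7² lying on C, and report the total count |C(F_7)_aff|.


Affine F_7-points: {(0, 5), (0, 6), (1, 1), (2, 6), (6, 1), (6, 5)}; count = 6.

For each of the 49 pairs (x, y) ∈ F_7², evaluate f(x, y) mod 7. Record the zeros.
  x = 0: [0↦4, 1↦5, 2↦3, 3↦5, 4↦4, 5↦0, 6↦0]  zeros at y ∈ {5, 6}
  x = 1: [0↦6, 1↦0, 2↦1, 3↦2, 4↦3, 5↦4, 6↦5]  zeros at y ∈ {1}
  x = 2: [0↦5, 1↦6, 2↦3, 3↦3, 4↦6, 5↦5, 6↦0]  zeros at y ∈ {6}
  x = 3: [0↦1, 1↦2, 2↦2, 3↦1, 4↦6, 5↦3, 6↦6]  zeros at y ∈ ∅
  x = 4: [0↦1, 1↦2, 2↦5, 3↦3, 4↦3, 5↦5, 6↦2]  zeros at y ∈ ∅
  x = 5: [0↦5, 1↦6, 2↦5, 3↦2, 4↦4, 5↦4, 6↦2]  zeros at y ∈ ∅
  x = 6: [0↦6, 1↦0, 2↦2, 3↦5, 4↦2, 5↦0, 6↦6]  zeros at y ∈ {1, 5}
Collecting zeros: affine points = {(0, 5), (0, 6), (1, 1), (2, 6), (6, 1), (6, 5)}.
Total count |C(F_7)_aff| = 6.


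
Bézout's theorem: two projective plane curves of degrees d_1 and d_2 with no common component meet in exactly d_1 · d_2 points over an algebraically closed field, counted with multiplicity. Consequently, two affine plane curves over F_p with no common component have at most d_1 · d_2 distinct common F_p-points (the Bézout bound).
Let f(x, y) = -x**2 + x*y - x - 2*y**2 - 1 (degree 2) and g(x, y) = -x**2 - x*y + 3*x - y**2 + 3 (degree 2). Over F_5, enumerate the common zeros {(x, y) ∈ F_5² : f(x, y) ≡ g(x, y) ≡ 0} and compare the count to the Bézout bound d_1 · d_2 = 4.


Common zeros: ∅; count = 0; Bézout bound = 4.

deg(f) = 2, deg(g) = 2, so Bézout bound = 4.
Scan x ∈ F_5. For each x, list the y ∈ F_5 with f(x, y) ≡ 0 and those with g(x, y) ≡ 0 (mod 5); the common zeros in that column are the intersection.
  x = 0: f ≡ 0 at y ∈ ∅; g ≡ 0 at y ∈ ∅; common: ∅.
  x = 1: f ≡ 0 at y ∈ ∅; g ≡ 0 at y ∈ {0, 4}; common: ∅.
  x = 2: f ≡ 0 at y ∈ ∅; g ≡ 0 at y ∈ {0, 3}; common: ∅.
  x = 3: f ≡ 0 at y ∈ {2}; g ≡ 0 at y ∈ {3, 4}; common: ∅.
  x = 4: f ≡ 0 at y ∈ ∅; g ≡ 0 at y ∈ ∅; common: ∅.
Collecting: common zeros = ∅, so the count is 0.
Comparison with the Bézout bound: 0 ≤ 4 = deg(f)·deg(g), as expected for curves with no common component (the affine F_5-count falls short of the bound because intersections may lie at infinity, over extension fields, or carry multiplicity).


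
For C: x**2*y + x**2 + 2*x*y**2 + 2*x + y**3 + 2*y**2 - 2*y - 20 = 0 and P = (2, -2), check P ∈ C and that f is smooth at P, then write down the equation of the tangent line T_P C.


Tangent line at P: 6*x - 10*y - 32 = 0.

Step 1: f(2, -2) = 0, so P lies on C.
Step 2: partial derivatives
  f_x(x, y) = 2*x*y + 2*x + 2*y**2 + 2, f_y(x, y) = x**2 + 4*x*y + 3*y**2 + 4*y - 2.
  f_x(P) = 6, f_y(P) = -10 (gradient nonzero, so P is smooth).
Step 3: tangent line at P: 6·(x − 2) + -10·(y − -2) = 0.
Expanding: 6*x - 10*y - 32 = 0.


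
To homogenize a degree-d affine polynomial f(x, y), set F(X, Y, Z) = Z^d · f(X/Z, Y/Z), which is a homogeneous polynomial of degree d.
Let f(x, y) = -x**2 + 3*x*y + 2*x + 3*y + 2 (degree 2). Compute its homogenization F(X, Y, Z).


F(X, Y, Z) = -X**2 + 3*X*Y + 2*X*Z + 3*Y*Z + 2*Z**2

deg(f) = 2.
Substitute x = X/Z, y = Y/Z into f, then multiply by Z^2.
  monomial -1·x^2·y^0 ↦ -1·X^2·Y^0·Z^0.
  monomial 3·x^1·y^1 ↦ 3·X^1·Y^1·Z^0.
  monomial 2·x^1·y^0 ↦ 2·X^1·Y^0·Z^1.
  monomial 3·x^0·y^1 ↦ 3·X^0·Y^1·Z^1.
  monomial 2·x^0·y^0 ↦ 2·X^0·Y^0·Z^2.
Collecting: F(X, Y, Z) = -X**2 + 3*X*Y + 2*X*Z + 3*Y*Z + 2*Z**2.


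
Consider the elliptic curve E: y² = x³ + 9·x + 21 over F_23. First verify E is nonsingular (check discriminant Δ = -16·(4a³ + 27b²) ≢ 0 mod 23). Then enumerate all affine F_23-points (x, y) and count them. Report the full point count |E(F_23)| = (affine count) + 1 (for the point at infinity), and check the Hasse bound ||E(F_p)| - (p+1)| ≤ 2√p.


Affine points = {(1, 10), (1, 13), (2, 1), (2, 22), (3, 11), (3, 12), (4, 11), (4, 12), (7, 6), (7, 17), (9, 7), (9, 16), (11, 5), (11, 18), (13, 9), (13, 14), (14, 4), (14, 19), (15, 9), (15, 14), (16, 11), (16, 12), (17, 2), (17, 21), (18, 9), (18, 14), (19, 6), (19, 17), (20, 6), (20, 17), (21, 8), (21, 15)}; affine count = 32; |E(F_23)| = 33.

Discriminant check: Δ ∝ 4a³ + 27b² = 4·9³ + 27·21² = 4·729 + 27·441 ≡ 11 (mod 23). Nonzero ⇒ E is nonsingular.
For each x ∈ F_23, compute rhs = x³ + 9·x + 21 mod 23, then count y ∈ F_23 with y² ≡ rhs.
  x = 0: rhs = 21, matching y values: none (0 points).
  x = 1: rhs = 8, matching y values: 10, 13 (2 points).
  x = 2: rhs = 1, matching y values: 1, 22 (2 points).
  x = 3: rhs = 6, matching y values: 11, 12 (2 points).
  x = 4: rhs = 6, matching y values: 11, 12 (2 points).
  x = 5: rhs = 7, matching y values: none (0 points).
  x = 6: rhs = 15, matching y values: none (0 points).
  x = 7: rhs = 13, matching y values: 6, 17 (2 points).
  x = 8: rhs = 7, matching y values: none (0 points).
  x = 9: rhs = 3, matching y values: 7, 16 (2 points).
  x = 10: rhs = 7, matching y values: none (0 points).
  x = 11: rhs = 2, matching y values: 5, 18 (2 points).
  x = 12: rhs = 17, matching y values: none (0 points).
  x = 13: rhs = 12, matching y values: 9, 14 (2 points).
  x = 14: rhs = 16, matching y values: 4, 19 (2 points).
  x = 15: rhs = 12, matching y values: 9, 14 (2 points).
  x = 16: rhs = 6, matching y values: 11, 12 (2 points).
  x = 17: rhs = 4, matching y values: 2, 21 (2 points).
  x = 18: rhs = 12, matching y values: 9, 14 (2 points).
  x = 19: rhs = 13, matching y values: 6, 17 (2 points).
  x = 20: rhs = 13, matching y values: 6, 17 (2 points).
  x = 21: rhs = 18, matching y values: 8, 15 (2 points).
  x = 22: rhs = 11, matching y values: none (0 points).
Total affine count: 32.
Full point count |E(F_23)| = 32 + 1 = 33.
Hasse bound: |33 − (23+1)| = |9| = 9 ≤ 2√23 ≈ 9.5917 ✓.


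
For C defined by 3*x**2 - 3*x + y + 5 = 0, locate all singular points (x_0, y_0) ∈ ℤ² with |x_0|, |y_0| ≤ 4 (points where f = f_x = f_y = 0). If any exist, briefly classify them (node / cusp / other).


No singular points in the scanned grid; C is smooth there.

Compute partial derivatives:
  f_x = 6*x - 3.
  f_y = 1.
f_y = 1 is a nonzero constant, so f_y never vanishes: no point (x, y) can satisfy f = f_x = f_y = 0. In particular no (x, y) ∈ {−4, ..., 4}² is singular; the curve is smooth.


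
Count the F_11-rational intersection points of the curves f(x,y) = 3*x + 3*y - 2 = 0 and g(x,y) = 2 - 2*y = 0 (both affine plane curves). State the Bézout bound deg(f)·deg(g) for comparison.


Common zeros: {(7, 1)}; count = 1; Bézout bound = 1.

deg(f) = 1, deg(g) = 1, so Bézout bound = 1.
Scan x ∈ F_11. For each x, list the y ∈ F_11 with f(x, y) ≡ 0 and those with g(x, y) ≡ 0 (mod 11); the common zeros in that column are the intersection.
  x = 0: f ≡ 0 at y ∈ {8}; g ≡ 0 at y ∈ {1}; common: ∅.
  x = 1: f ≡ 0 at y ∈ {7}; g ≡ 0 at y ∈ {1}; common: ∅.
  x = 2: f ≡ 0 at y ∈ {6}; g ≡ 0 at y ∈ {1}; common: ∅.
  x = 3: f ≡ 0 at y ∈ {5}; g ≡ 0 at y ∈ {1}; common: ∅.
  x = 4: f ≡ 0 at y ∈ {4}; g ≡ 0 at y ∈ {1}; common: ∅.
  x = 5: f ≡ 0 at y ∈ {3}; g ≡ 0 at y ∈ {1}; common: ∅.
  x = 6: f ≡ 0 at y ∈ {2}; g ≡ 0 at y ∈ {1}; common: ∅.
  x = 7: f ≡ 0 at y ∈ {1}; g ≡ 0 at y ∈ {1}; common: {1}.
  x = 8: f ≡ 0 at y ∈ {0}; g ≡ 0 at y ∈ {1}; common: ∅.
  x = 9: f ≡ 0 at y ∈ {10}; g ≡ 0 at y ∈ {1}; common: ∅.
  x = 10: f ≡ 0 at y ∈ {9}; g ≡ 0 at y ∈ {1}; common: ∅.
Collecting: common zeros = {(7, 1)}, so the count is 1.
Comparison with the Bézout bound: 1 ≤ 1 = deg(f)·deg(g), as expected for curves with no common component (the bound is attained).


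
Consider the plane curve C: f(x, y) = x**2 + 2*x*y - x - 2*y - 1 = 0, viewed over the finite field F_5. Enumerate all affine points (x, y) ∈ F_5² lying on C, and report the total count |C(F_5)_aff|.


Affine F_5-points: {(0, 2), (2, 2), (3, 0), (4, 4)}; count = 4.

For each of the 25 pairs (x, y) ∈ F_5², evaluate f(x, y) mod 5. Record the zeros.
  x = 0: [0↦4, 1↦2, 2↦0, 3↦3, 4↦1]  zeros at y ∈ {2}
  x = 1: [0↦4, 1↦4, 2↦4, 3↦4, 4↦4]  zeros at y ∈ ∅
  x = 2: [0↦1, 1↦3, 2↦0, 3↦2, 4↦4]  zeros at y ∈ {2}
  x = 3: [0↦0, 1↦4, 2↦3, 3↦2, 4↦1]  zeros at y ∈ {0}
  x = 4: [0↦1, 1↦2, 2↦3, 3↦4, 4↦0]  zeros at y ∈ {4}
Collecting zeros: affine points = {(0, 2), (2, 2), (3, 0), (4, 4)}.
Total count |C(F_5)_aff| = 4.


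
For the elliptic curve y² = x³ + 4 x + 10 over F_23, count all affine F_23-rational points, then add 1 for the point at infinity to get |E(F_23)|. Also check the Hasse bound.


Affine points = {(2, 7), (2, 16), (3, 7), (3, 16), (7, 6), (7, 17), (8, 5), (8, 18), (9, 4), (9, 19), (14, 2), (14, 21), (15, 8), (15, 15), (17, 0), (18, 7), (18, 16)}; affine count = 17; |E(F_23)| = 18.

Discriminant check: Δ ∝ 4a³ + 27b² = 4·4³ + 27·10² = 4·64 + 27·100 ≡ 12 (mod 23). Nonzero ⇒ E is nonsingular.
For each x ∈ F_23, compute rhs = x³ + 4·x + 10 mod 23, then count y ∈ F_23 with y² ≡ rhs.
  x = 0: rhs = 10, matching y values: none (0 points).
  x = 1: rhs = 15, matching y values: none (0 points).
  x = 2: rhs = 3, matching y values: 7, 16 (2 points).
  x = 3: rhs = 3, matching y values: 7, 16 (2 points).
  x = 4: rhs = 21, matching y values: none (0 points).
  x = 5: rhs = 17, matching y values: none (0 points).
  x = 6: rhs = 20, matching y values: none (0 points).
  x = 7: rhs = 13, matching y values: 6, 17 (2 points).
  x = 8: rhs = 2, matching y values: 5, 18 (2 points).
  x = 9: rhs = 16, matching y values: 4, 19 (2 points).
  x = 10: rhs = 15, matching y values: none (0 points).
  x = 11: rhs = 5, matching y values: none (0 points).
  x = 12: rhs = 15, matching y values: none (0 points).
  x = 13: rhs = 5, matching y values: none (0 points).
  x = 14: rhs = 4, matching y values: 2, 21 (2 points).
  x = 15: rhs = 18, matching y values: 8, 15 (2 points).
  x = 16: rhs = 7, matching y values: none (0 points).
  x = 17: rhs = 0, matching y values: 0 (1 points).
  x = 18: rhs = 3, matching y values: 7, 16 (2 points).
  x = 19: rhs = 22, matching y values: none (0 points).
  x = 20: rhs = 17, matching y values: none (0 points).
  x = 21: rhs = 17, matching y values: none (0 points).
  x = 22: rhs = 5, matching y values: none (0 points).
Total affine count: 17.
Full point count |E(F_23)| = 17 + 1 = 18.
Hasse bound: |18 − (23+1)| = |-6| = 6 ≤ 2√23 ≈ 9.5917 ✓.


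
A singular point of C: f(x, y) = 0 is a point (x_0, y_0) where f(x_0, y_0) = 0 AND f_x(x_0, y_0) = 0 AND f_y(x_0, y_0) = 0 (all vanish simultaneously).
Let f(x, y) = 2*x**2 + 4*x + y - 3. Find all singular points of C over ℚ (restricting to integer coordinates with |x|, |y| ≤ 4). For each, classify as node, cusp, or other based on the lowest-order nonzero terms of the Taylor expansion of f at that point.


No singular points in the scanned grid; C is smooth there.

Compute partial derivatives:
  f_x = 4*x + 4.
  f_y = 1.
f_y = 1 is a nonzero constant, so f_y never vanishes: no point (x, y) can satisfy f = f_x = f_y = 0. In particular no (x, y) ∈ {−4, ..., 4}² is singular; the curve is smooth.


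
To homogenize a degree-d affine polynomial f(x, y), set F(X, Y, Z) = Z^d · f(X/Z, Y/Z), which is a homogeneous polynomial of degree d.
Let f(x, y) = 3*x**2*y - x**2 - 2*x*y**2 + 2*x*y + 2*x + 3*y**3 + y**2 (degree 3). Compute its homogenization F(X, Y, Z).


F(X, Y, Z) = 3*X**2*Y - X**2*Z - 2*X*Y**2 + 2*X*Y*Z + 2*X*Z**2 + 3*Y**3 + Y**2*Z

deg(f) = 3.
Substitute x = X/Z, y = Y/Z into f, then multiply by Z^3.
  monomial 3·x^2·y^1 ↦ 3·X^2·Y^1·Z^0.
  monomial -1·x^2·y^0 ↦ -1·X^2·Y^0·Z^1.
  monomial -2·x^1·y^2 ↦ -2·X^1·Y^2·Z^0.
  monomial 2·x^1·y^1 ↦ 2·X^1·Y^1·Z^1.
  monomial 2·x^1·y^0 ↦ 2·X^1·Y^0·Z^2.
  monomial 3·x^0·y^3 ↦ 3·X^0·Y^3·Z^0.
  monomial 1·x^0·y^2 ↦ 1·X^0·Y^2·Z^1.
Collecting: F(X, Y, Z) = 3*X**2*Y - X**2*Z - 2*X*Y**2 + 2*X*Y*Z + 2*X*Z**2 + 3*Y**3 + Y**2*Z.


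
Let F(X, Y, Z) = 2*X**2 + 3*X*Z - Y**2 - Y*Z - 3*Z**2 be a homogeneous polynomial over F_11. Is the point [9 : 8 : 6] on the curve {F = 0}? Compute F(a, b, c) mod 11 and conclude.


F(9,8,6) ≡ 5 (mod 11); P is NOT on the curve.

Evaluate F(9, 8, 6) term-by-term (mod 11).
  2*X**2 ↦ 2·81·1·1 = 162
  3*X*Z ↦ 3·9·1·6 = 162
  -Y**2 ↦ -1·1·64·1 = -64
  -Y*Z ↦ -1·1·8·6 = -48
  -3*Z**2 ↦ -3·1·1·36 = -108
Sum: F(9, 8, 6) = (162) + (162) + (-64) + (-48) + (-108) = 104.
Reducing mod 11: 104 ≡ 5 (mod 11).
Since F(a, b, c) ≡ 5 ≠ 0 (mod 11), P does NOT lie on the curve.
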